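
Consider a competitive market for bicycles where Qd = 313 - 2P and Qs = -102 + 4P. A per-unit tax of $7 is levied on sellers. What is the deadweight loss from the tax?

Deadweight loss = 98/3

Pre-tax equilibrium: P* = 415/6, Q* = 524/3.
Tax on sellers shifts supply to Qs = -102 + 4(P − 7) = -130 + 4P.
313 - 2P = -130 + 4P gives buyer price Pb = 443/6; sellers receive Ps = 443/6 − 7 = 401/6.
New quantity: Q = 313 − 2(443/6) = 496/3.
DWL = ½ × 7 × (524/3 − 496/3) = 98/3.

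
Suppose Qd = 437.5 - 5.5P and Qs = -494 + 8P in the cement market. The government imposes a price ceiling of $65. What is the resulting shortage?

Equilibrium price would be P* = 69, so the ceiling at 65 binds.
At P = 65: Qd = 437.5 − 5.5(65) = 80, Qs = -494 + 8(65) = 26.
Shortage = 80 − 26 = 54.

Shortage = 54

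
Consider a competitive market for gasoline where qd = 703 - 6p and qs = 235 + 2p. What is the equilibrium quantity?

q* = 352

Set qd = qs: 703 - 6p = 235 + 2p.
468 = 8p, so p* = 58.5.
q* = 703 − 6(58.5) = 352.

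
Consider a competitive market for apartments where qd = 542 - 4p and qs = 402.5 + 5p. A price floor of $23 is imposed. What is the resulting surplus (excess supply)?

Surplus = 67.5

Equilibrium price would be p* = 15.5, so the floor at 23 binds.
At p = 23: qd = 450, qs = 517.5.
Surplus = 517.5 − 450 = 67.5.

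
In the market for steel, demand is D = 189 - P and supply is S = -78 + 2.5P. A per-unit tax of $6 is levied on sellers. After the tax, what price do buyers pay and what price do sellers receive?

Pre-tax equilibrium: P* = 534/7, Q* = 789/7.
Tax on sellers shifts supply to S = -78 + 2.5(P − 6) = -93 + 2.5P.
189 - P = -93 + 2.5P gives buyer price Pb = 564/7; sellers receive Ps = 564/7 − 6 = 522/7.
New quantity: Q = 189 − 1(564/7) = 759/7.

Buyers pay 564/7, sellers receive 522/7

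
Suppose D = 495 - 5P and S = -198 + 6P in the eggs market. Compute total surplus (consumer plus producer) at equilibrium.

Total surplus = 5940

Equilibrium: 495 - 5P = -198 + 6P gives P* = 63, Q* = 180.
Demand choke price: P = 99; supply starts at P = 33.
CS = ½(99 − 63)(180) = 3240; PS = ½(63 − 33)(180) = 2700.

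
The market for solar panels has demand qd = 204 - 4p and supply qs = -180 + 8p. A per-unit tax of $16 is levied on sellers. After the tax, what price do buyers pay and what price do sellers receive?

Buyers pay 128/3, sellers receive 80/3

Pre-tax equilibrium: p* = 32, q* = 76.
Tax on sellers shifts supply to qs = -180 + 8(p − 16) = -308 + 8p.
204 - 4p = -308 + 8p gives buyer price pb = 128/3; sellers receive ps = 128/3 − 16 = 80/3.
New quantity: q = 204 − 4(128/3) = 100/3.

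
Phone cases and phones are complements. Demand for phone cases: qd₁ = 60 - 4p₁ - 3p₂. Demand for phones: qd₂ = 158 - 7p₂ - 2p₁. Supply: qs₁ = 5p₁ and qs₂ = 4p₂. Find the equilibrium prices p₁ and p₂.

p₁ = 2, p₂ = 14

Market 1: 60 - 4p₁ - 3p₂ = 5p₁ → 9p₁ + 3p₂ = 60.
Market 2: 11p₂ + 2p₁ = 158.
Eliminating p₂: 11×(1) − 3×(2) gives 93p₁ = 186, so p₁ = 2.
Back-substitute into (2): p₂ = (158 − 2×2) / 11 = 14.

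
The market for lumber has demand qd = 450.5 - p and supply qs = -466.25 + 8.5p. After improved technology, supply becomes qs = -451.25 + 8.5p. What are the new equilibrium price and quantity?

p' = 3607/38, q' = 6756/19

Original equilibrium: p* = 96.5, q* = 354.
New equilibrium: 450.5 - p = -451.25 + 8.5p, so 901.75 = 9.5p and p' = 3607/38; q' = 450.5 − 1(3607/38) = 6756/19.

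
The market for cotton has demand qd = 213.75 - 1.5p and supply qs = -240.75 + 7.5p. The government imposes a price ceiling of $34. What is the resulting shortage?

Shortage = 148.5

Equilibrium price would be p* = 50.5, so the ceiling at 34 binds.
At p = 34: qd = 213.75 − 1.5(34) = 162.75, qs = -240.75 + 7.5(34) = 14.25.
Shortage = 162.75 − 14.25 = 148.5.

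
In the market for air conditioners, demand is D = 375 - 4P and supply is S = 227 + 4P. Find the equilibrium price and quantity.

Set D = S: 375 - 4P = 227 + 4P.
148 = 8P, so P* = 18.5.
Q* = 375 − 4(18.5) = 301.

P* = 18.5, Q* = 301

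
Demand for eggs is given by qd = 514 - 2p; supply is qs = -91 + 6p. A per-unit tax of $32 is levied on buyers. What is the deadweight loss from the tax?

Pre-tax equilibrium: p* = 75.625, q* = 362.75.
Tax on buyers shifts demand to qd = 514 − 2(p + 32) = 450 - 2p.
450 - 2p = -91 + 6p gives seller price ps = 67.625; buyers pay pb = 67.625 + 32 = 99.625.
New quantity: q = 514 − 2(99.625) = 314.75.
DWL = ½ × 32 × (362.75 − 314.75) = 768.

Deadweight loss = 768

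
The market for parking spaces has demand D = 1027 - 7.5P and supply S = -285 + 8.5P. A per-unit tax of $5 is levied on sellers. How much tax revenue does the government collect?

Pre-tax equilibrium: P* = 82, Q* = 412.
Tax on sellers shifts supply to S = -285 + 8.5(P − 5) = -327.5 + 8.5P.
1027 - 7.5P = -327.5 + 8.5P gives buyer price Pb = 84.65625; sellers receive Ps = 84.65625 − 5 = 79.65625.
New quantity: Q = 1027 − 7.5(84.65625) = 392.078125.
Revenue = 5 × 392.078125 = 1960.390625.

Tax revenue = 1960.390625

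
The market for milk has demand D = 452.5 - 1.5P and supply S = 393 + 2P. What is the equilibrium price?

P* = 17

Set D = S: 452.5 - 1.5P = 393 + 2P.
59.5 = 3.5P, so P* = 17.
Q* = 452.5 − 1.5(17) = 427.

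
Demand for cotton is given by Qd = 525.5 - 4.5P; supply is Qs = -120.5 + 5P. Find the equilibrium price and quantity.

Set Qd = Qs: 525.5 - 4.5P = -120.5 + 5P.
646 = 9.5P, so P* = 68.
Q* = 525.5 − 4.5(68) = 219.5.

P* = 68, Q* = 219.5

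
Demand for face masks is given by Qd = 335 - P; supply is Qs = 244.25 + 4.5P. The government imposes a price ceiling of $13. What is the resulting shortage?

Shortage = 19.25

Equilibrium price would be P* = 16.5, so the ceiling at 13 binds.
At P = 13: Qd = 335 − 1(13) = 322, Qs = 244.25 + 4.5(13) = 302.75.
Shortage = 322 − 302.75 = 19.25.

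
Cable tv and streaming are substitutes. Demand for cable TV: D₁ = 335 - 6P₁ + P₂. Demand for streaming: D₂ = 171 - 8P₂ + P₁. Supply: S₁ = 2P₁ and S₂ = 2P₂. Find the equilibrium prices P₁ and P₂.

Market 1: 335 - 6P₁ + P₂ = 2P₁ → 8P₁ - P₂ = 335.
Market 2: 10P₂ - P₁ = 171.
Eliminating P₂: 10×(1) + 1×(2) gives 79P₁ = 3521, so P₁ = 3521/79.
Back-substitute into (2): P₂ = (171 + 1×3521/79) / 10 = 1703/79.

P₁ = 3521/79, P₂ = 1703/79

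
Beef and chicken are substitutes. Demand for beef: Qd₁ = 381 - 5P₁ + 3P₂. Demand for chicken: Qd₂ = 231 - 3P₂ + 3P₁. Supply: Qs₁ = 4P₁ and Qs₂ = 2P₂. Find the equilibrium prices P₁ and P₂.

P₁ = 433/6, P₂ = 89.5

Market 1: 381 - 5P₁ + 3P₂ = 4P₁ → 9P₁ - 3P₂ = 381.
Market 2: 5P₂ - 3P₁ = 231.
Eliminating P₂: 5×(1) + 3×(2) gives 36P₁ = 2598, so P₁ = 433/6.
Back-substitute into (2): P₂ = (231 + 3×433/6) / 5 = 89.5.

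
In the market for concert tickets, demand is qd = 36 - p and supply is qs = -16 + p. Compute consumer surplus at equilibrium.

Equilibrium: 36 - p = -16 + p gives p* = 26, q* = 10.
Demand choke price (qd = 0): p = 36.
CS = ½(36 − 26)(10) = 50.

Consumer surplus = 50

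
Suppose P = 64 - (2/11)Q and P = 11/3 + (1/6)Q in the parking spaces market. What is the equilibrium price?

Set the two price expressions equal: 64 - (2/11)Q = 11/3 + (1/6)Q.
181/3 = (23/66)Q, so Q* = 3982/23.
P* = 64 − (2/11)(3982/23) = 748/23.

P* = 748/23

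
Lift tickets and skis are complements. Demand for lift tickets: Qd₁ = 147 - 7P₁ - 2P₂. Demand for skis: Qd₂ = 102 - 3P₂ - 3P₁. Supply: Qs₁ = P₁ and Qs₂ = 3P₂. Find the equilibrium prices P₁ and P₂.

P₁ = 113/7, P₂ = 125/14

Market 1: 147 - 7P₁ - 2P₂ = P₁ → 8P₁ + 2P₂ = 147.
Market 2: 6P₂ + 3P₁ = 102.
Eliminating P₂: 6×(1) − 2×(2) gives 42P₁ = 678, so P₁ = 113/7.
Back-substitute into (2): P₂ = (102 − 3×113/7) / 6 = 125/14.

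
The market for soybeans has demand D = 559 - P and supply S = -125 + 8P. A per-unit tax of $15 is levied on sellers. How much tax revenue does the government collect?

Pre-tax equilibrium: P* = 76, Q* = 483.
Tax on sellers shifts supply to S = -125 + 8(P − 15) = -245 + 8P.
559 - P = -245 + 8P gives buyer price Pb = 268/3; sellers receive Ps = 268/3 − 15 = 223/3.
New quantity: Q = 559 − 1(268/3) = 1409/3.
Revenue = 15 × 1409/3 = 7045.

Tax revenue = 7045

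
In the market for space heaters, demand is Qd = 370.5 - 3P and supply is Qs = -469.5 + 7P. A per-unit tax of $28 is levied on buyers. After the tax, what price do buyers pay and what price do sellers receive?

Pre-tax equilibrium: P* = 84, Q* = 118.5.
Tax on buyers shifts demand to Qd = 370.5 − 3(P + 28) = 286.5 - 3P.
286.5 - 3P = -469.5 + 7P gives seller price Ps = 75.6; buyers pay Pb = 75.6 + 28 = 103.6.
New quantity: Q = 370.5 − 3(103.6) = 59.7.

Buyers pay $103.6, sellers receive $75.6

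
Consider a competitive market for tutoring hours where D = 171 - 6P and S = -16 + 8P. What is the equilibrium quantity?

Q* = 636/7

Set D = S: 171 - 6P = -16 + 8P.
187 = 14P, so P* = 187/14.
Q* = 171 − 6(187/14) = 636/7.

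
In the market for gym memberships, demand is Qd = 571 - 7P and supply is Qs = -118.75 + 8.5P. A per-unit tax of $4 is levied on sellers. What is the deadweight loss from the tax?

Pre-tax equilibrium: P* = 44.5, Q* = 259.5.
Tax on sellers shifts supply to Qs = -118.75 + 8.5(P − 4) = -152.75 + 8.5P.
571 - 7P = -152.75 + 8.5P gives buyer price Pb = 2895/62; sellers receive Ps = 2895/62 − 4 = 2647/62.
New quantity: Q = 571 − 7(2895/62) = 15137/62.
DWL = ½ × 4 × (259.5 − 15137/62) = 952/31.

Deadweight loss = 952/31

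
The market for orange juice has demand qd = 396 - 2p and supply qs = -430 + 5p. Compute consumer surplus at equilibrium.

Consumer surplus = 6400

Equilibrium: 396 - 2p = -430 + 5p gives p* = 118, q* = 160.
Demand choke price (qd = 0): p = 198.
CS = ½(198 − 118)(160) = 6400.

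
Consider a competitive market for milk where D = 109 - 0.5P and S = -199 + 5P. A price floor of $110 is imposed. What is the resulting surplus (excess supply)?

Surplus = 297

Equilibrium price would be P* = 56, so the floor at 110 binds.
At P = 110: D = 54, S = 351.
Surplus = 351 − 54 = 297.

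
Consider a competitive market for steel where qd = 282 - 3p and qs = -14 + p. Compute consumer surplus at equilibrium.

Equilibrium: 282 - 3p = -14 + p gives p* = 74, q* = 60.
Demand choke price (qd = 0): p = 94.
CS = ½(94 − 74)(60) = 600.

Consumer surplus = 600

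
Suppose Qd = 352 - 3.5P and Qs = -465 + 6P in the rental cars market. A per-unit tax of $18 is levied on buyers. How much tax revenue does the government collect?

Tax revenue = 3834/19

Pre-tax equilibrium: P* = 86, Q* = 51.
Tax on buyers shifts demand to Qd = 352 − 3.5(P + 18) = 289 - 3.5P.
289 - 3.5P = -465 + 6P gives seller price Ps = 1508/19; buyers pay Pb = 1508/19 + 18 = 1850/19.
New quantity: Q = 352 − 3.5(1850/19) = 213/19.
Revenue = 18 × 213/19 = 3834/19.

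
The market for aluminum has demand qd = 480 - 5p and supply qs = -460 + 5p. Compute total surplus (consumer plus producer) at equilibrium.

Equilibrium: 480 - 5p = -460 + 5p gives p* = 94, q* = 10.
Demand choke price: p = 96; supply starts at p = 92.
CS = ½(96 − 94)(10) = 10; PS = ½(94 − 92)(10) = 10.

Total surplus = 20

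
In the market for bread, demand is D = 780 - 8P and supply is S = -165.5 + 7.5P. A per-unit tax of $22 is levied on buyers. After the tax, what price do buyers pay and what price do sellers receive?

Buyers pay 2221/31, sellers receive 1539/31

Pre-tax equilibrium: P* = 61, Q* = 292.
Tax on buyers shifts demand to D = 780 − 8(P + 22) = 604 - 8P.
604 - 8P = -165.5 + 7.5P gives seller price Ps = 1539/31; buyers pay Pb = 1539/31 + 22 = 2221/31.
New quantity: Q = 780 − 8(2221/31) = 6412/31.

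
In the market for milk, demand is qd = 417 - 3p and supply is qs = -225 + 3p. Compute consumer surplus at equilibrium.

Consumer surplus = 1536

Equilibrium: 417 - 3p = -225 + 3p gives p* = 107, q* = 96.
Demand choke price (qd = 0): p = 139.
CS = ½(139 − 107)(96) = 1536.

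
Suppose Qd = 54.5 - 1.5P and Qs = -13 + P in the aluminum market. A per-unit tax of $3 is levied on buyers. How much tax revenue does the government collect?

Pre-tax equilibrium: P* = 27, Q* = 14.
Tax on buyers shifts demand to Qd = 54.5 − 1.5(P + 3) = 50 - 1.5P.
50 - 1.5P = -13 + P gives seller price Ps = 25.2; buyers pay Pb = 25.2 + 3 = 28.2.
New quantity: Q = 54.5 − 1.5(28.2) = 12.2.
Revenue = 3 × 12.2 = 36.6.

Tax revenue = 36.6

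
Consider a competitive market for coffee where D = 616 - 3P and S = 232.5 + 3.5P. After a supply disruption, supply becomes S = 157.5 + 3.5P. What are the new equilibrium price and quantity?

Original equilibrium: P* = 59, Q* = 439.
New equilibrium: 616 - 3P = 157.5 + 3.5P, so 458.5 = 6.5P and P' = 917/13; Q' = 616 − 3(917/13) = 5257/13.

P' = 917/13, Q' = 5257/13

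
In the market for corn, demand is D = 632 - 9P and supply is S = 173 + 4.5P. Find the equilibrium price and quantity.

P* = 34, Q* = 326

Set D = S: 632 - 9P = 173 + 4.5P.
459 = 13.5P, so P* = 34.
Q* = 632 − 9(34) = 326.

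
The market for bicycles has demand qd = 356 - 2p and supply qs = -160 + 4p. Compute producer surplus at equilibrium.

Equilibrium: 356 - 2p = -160 + 4p gives p* = 86, q* = 184.
Supply starts at p = 40 (where qs = 0).
PS = ½(86 − 40)(184) = 4232.

Producer surplus = 4232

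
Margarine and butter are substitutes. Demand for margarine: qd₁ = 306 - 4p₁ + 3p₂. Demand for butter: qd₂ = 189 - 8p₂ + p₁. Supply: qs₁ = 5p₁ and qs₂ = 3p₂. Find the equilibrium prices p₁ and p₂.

Market 1: 306 - 4p₁ + 3p₂ = 5p₁ → 9p₁ - 3p₂ = 306.
Market 2: 11p₂ - p₁ = 189.
Eliminating p₂: 11×(1) + 3×(2) gives 96p₁ = 3933, so p₁ = 40.96875.
Back-substitute into (2): p₂ = (189 + 1×40.96875) / 11 = 20.90625.

p₁ = 40.96875, p₂ = 20.90625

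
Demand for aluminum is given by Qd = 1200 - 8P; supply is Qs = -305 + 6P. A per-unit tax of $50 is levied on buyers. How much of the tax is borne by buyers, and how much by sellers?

Buyers bear 150/7, sellers bear 200/7

Pre-tax equilibrium: P* = 107.5, Q* = 340.
Tax on buyers shifts demand to Qd = 1200 − 8(P + 50) = 800 - 8P.
800 - 8P = -305 + 6P gives seller price Ps = 1105/14; buyers pay Pb = 1105/14 + 50 = 1805/14.
New quantity: Q = 1200 − 8(1805/14) = 1180/7.
Buyer burden = 1805/14 − 107.5 = 150/7; seller burden = 107.5 − 1105/14 = 200/7.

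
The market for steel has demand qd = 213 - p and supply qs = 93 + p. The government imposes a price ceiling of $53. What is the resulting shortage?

Equilibrium price would be p* = 60, so the ceiling at 53 binds.
At p = 53: qd = 213 − 1(53) = 160, qs = 93 + 1(53) = 146.
Shortage = 160 − 146 = 14.

Shortage = 14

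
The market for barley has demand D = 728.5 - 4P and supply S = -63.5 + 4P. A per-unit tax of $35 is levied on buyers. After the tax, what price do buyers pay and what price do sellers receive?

Pre-tax equilibrium: P* = 99, Q* = 332.5.
Tax on buyers shifts demand to D = 728.5 − 4(P + 35) = 588.5 - 4P.
588.5 - 4P = -63.5 + 4P gives seller price Ps = 81.5; buyers pay Pb = 81.5 + 35 = 116.5.
New quantity: Q = 728.5 − 4(116.5) = 262.5.

Buyers pay $116.5, sellers receive $81.5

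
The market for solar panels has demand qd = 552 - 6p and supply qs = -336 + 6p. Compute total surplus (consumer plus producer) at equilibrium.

Equilibrium: 552 - 6p = -336 + 6p gives p* = 74, q* = 108.
Demand choke price: p = 92; supply starts at p = 56.
CS = ½(92 − 74)(108) = 972; PS = ½(74 − 56)(108) = 972.

Total surplus = 1944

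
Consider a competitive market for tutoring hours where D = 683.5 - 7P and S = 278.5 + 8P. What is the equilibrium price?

Set D = S: 683.5 - 7P = 278.5 + 8P.
405 = 15P, so P* = 27.
Q* = 683.5 − 7(27) = 494.5.

P* = 27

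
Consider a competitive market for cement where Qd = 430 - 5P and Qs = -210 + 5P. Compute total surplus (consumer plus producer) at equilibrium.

Total surplus = 2420

Equilibrium: 430 - 5P = -210 + 5P gives P* = 64, Q* = 110.
Demand choke price: P = 86; supply starts at P = 42.
CS = ½(86 − 64)(110) = 1210; PS = ½(64 − 42)(110) = 1210.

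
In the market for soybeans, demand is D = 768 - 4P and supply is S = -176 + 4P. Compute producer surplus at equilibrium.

Equilibrium: 768 - 4P = -176 + 4P gives P* = 118, Q* = 296.
Supply starts at P = 44 (where S = 0).
PS = ½(118 − 44)(296) = 10952.

Producer surplus = 10952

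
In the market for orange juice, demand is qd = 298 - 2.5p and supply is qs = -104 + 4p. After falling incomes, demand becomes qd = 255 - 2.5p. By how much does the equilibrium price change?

Δp = -86/13

Original equilibrium: p* = 804/13, q* = 1864/13.
New equilibrium: 255 - 2.5p = -104 + 4p, so 359 = 6.5p and p' = 718/13; q' = 255 − 2.5(718/13) = 1520/13.
Change in price: 718/13 − 804/13 = -86/13.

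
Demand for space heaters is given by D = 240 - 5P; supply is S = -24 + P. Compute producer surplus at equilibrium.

Equilibrium: 240 - 5P = -24 + P gives P* = 44, Q* = 20.
Supply starts at P = 24 (where S = 0).
PS = ½(44 − 24)(20) = 200.

Producer surplus = 200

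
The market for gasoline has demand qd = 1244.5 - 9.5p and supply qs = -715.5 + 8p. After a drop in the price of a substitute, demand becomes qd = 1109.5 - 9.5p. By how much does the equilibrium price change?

Δp = -54/7

Original equilibrium: p* = 112, q* = 180.5.
New equilibrium: 1109.5 - 9.5p = -715.5 + 8p, so 1825 = 17.5p and p' = 730/7; q' = 1109.5 − 9.5(730/7) = 1663/14.
Change in price: 730/7 − 112 = -54/7.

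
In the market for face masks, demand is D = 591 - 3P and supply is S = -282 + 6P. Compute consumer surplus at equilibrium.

Consumer surplus = 15000

Equilibrium: 591 - 3P = -282 + 6P gives P* = 97, Q* = 300.
Demand choke price (D = 0): P = 197.
CS = ½(197 − 97)(300) = 15000.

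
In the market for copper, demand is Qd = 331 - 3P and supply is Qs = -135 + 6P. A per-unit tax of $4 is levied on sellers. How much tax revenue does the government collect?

Pre-tax equilibrium: P* = 466/9, Q* = 527/3.
Tax on sellers shifts supply to Qs = -135 + 6(P − 4) = -159 + 6P.
331 - 3P = -159 + 6P gives buyer price Pb = 490/9; sellers receive Ps = 490/9 − 4 = 454/9.
New quantity: Q = 331 − 3(490/9) = 503/3.
Revenue = 4 × 503/3 = 2012/3.

Tax revenue = 2012/3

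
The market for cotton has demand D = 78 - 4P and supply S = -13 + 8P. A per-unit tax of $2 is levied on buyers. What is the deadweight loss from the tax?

Pre-tax equilibrium: P* = 91/12, Q* = 143/3.
Tax on buyers shifts demand to D = 78 − 4(P + 2) = 70 - 4P.
70 - 4P = -13 + 8P gives seller price Ps = 83/12; buyers pay Pb = 83/12 + 2 = 107/12.
New quantity: Q = 78 − 4(107/12) = 127/3.
DWL = ½ × 2 × (143/3 − 127/3) = 16/3.

Deadweight loss = 16/3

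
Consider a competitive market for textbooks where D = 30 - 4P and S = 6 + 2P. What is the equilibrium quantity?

Q* = 14

Set D = S: 30 - 4P = 6 + 2P.
24 = 6P, so P* = 4.
Q* = 30 − 4(4) = 14.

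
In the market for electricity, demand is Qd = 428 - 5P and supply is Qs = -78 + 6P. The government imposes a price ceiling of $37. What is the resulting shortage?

Shortage = 99

Equilibrium price would be P* = 46, so the ceiling at 37 binds.
At P = 37: Qd = 428 − 5(37) = 243, Qs = -78 + 6(37) = 144.
Shortage = 243 − 144 = 99.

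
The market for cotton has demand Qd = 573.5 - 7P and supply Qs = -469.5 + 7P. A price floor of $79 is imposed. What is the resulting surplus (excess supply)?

Equilibrium price would be P* = 74.5, so the floor at 79 binds.
At P = 79: Qd = 20.5, Qs = 83.5.
Surplus = 83.5 − 20.5 = 63.

Surplus = 63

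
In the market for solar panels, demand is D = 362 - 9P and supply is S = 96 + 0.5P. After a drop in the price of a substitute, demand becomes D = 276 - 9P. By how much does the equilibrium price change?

Original equilibrium: P* = 28, Q* = 110.
New equilibrium: 276 - 9P = 96 + 0.5P, so 180 = 9.5P and P' = 360/19; Q' = 276 − 9(360/19) = 2004/19.
Change in price: 360/19 − 28 = -172/19.

ΔP = -172/19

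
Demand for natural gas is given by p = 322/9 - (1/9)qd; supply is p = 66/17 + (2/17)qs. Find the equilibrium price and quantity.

p* = 142/7, q* = 976/7

Set the two price expressions equal: 322/9 - (1/9)q = 66/17 + (2/17)q.
4880/153 = (35/153)q, so q* = 976/7.
p* = 322/9 − (1/9)(976/7) = 142/7.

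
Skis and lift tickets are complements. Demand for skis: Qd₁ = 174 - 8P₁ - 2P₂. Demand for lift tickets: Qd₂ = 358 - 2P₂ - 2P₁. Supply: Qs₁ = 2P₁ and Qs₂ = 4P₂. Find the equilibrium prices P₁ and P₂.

Market 1: 174 - 8P₁ - 2P₂ = 2P₁ → 10P₁ + 2P₂ = 174.
Market 2: 6P₂ + 2P₁ = 358.
Eliminating P₂: 6×(1) − 2×(2) gives 56P₁ = 328, so P₁ = 41/7.
Back-substitute into (2): P₂ = (358 − 2×41/7) / 6 = 404/7.

P₁ = 41/7, P₂ = 404/7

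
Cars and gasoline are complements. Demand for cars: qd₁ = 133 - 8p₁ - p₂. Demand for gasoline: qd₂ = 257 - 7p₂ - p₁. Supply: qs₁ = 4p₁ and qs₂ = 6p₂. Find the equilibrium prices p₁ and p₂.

p₁ = 1472/155, p₂ = 2951/155

Market 1: 133 - 8p₁ - p₂ = 4p₁ → 12p₁ + p₂ = 133.
Market 2: 13p₂ + p₁ = 257.
Eliminating p₂: 13×(1) − 1×(2) gives 155p₁ = 1472, so p₁ = 1472/155.
Back-substitute into (2): p₂ = (257 − 1×1472/155) / 13 = 2951/155.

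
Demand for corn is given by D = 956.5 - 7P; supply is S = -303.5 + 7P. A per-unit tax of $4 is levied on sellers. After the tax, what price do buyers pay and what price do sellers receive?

Buyers pay $92, sellers receive $88

Pre-tax equilibrium: P* = 90, Q* = 326.5.
Tax on sellers shifts supply to S = -303.5 + 7(P − 4) = -331.5 + 7P.
956.5 - 7P = -331.5 + 7P gives buyer price Pb = 92; sellers receive Ps = 92 − 4 = 88.
New quantity: Q = 956.5 − 7(92) = 312.5.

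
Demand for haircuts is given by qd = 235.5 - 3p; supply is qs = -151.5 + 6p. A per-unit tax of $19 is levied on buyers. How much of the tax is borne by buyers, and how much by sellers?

Buyers bear 38/3, sellers bear 19/3

Pre-tax equilibrium: p* = 43, q* = 106.5.
Tax on buyers shifts demand to qd = 235.5 − 3(p + 19) = 178.5 - 3p.
178.5 - 3p = -151.5 + 6p gives seller price ps = 110/3; buyers pay pb = 110/3 + 19 = 167/3.
New quantity: q = 235.5 − 3(167/3) = 68.5.
Buyer burden = 167/3 − 43 = 38/3; seller burden = 43 − 110/3 = 19/3.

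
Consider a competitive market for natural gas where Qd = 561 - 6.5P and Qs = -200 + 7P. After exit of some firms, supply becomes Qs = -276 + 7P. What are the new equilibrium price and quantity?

P' = 62, Q' = 158

Original equilibrium: P* = 1522/27, Q* = 5254/27.
New equilibrium: 561 - 6.5P = -276 + 7P, so 837 = 13.5P and P' = 62; Q' = 561 − 6.5(62) = 158.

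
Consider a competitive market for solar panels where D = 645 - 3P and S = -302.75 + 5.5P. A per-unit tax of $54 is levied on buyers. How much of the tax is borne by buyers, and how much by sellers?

Pre-tax equilibrium: P* = 111.5, Q* = 310.5.
Tax on buyers shifts demand to D = 645 − 3(P + 54) = 483 - 3P.
483 - 3P = -302.75 + 5.5P gives seller price Ps = 3143/34; buyers pay Pb = 3143/34 + 54 = 4979/34.
New quantity: Q = 645 − 3(4979/34) = 6993/34.
Buyer burden = 4979/34 − 111.5 = 594/17; seller burden = 111.5 − 3143/34 = 324/17.

Buyers bear 594/17, sellers bear 324/17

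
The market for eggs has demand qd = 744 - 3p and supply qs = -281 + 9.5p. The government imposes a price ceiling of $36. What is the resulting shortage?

Shortage = 575

Equilibrium price would be p* = 82, so the ceiling at 36 binds.
At p = 36: qd = 744 − 3(36) = 636, qs = -281 + 9.5(36) = 61.
Shortage = 636 − 61 = 575.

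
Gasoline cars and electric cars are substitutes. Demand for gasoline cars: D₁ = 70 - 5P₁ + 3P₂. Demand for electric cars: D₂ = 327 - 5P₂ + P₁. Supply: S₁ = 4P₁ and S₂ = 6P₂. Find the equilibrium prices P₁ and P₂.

P₁ = 1751/96, P₂ = 3013/96

Market 1: 70 - 5P₁ + 3P₂ = 4P₁ → 9P₁ - 3P₂ = 70.
Market 2: 11P₂ - P₁ = 327.
Eliminating P₂: 11×(1) + 3×(2) gives 96P₁ = 1751, so P₁ = 1751/96.
Back-substitute into (2): P₂ = (327 + 1×1751/96) / 11 = 3013/96.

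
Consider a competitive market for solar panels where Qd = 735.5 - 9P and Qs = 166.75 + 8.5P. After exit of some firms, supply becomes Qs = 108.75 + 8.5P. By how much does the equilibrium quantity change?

Original equilibrium: P* = 32.5, Q* = 443.
New equilibrium: 735.5 - 9P = 108.75 + 8.5P, so 626.75 = 17.5P and P' = 2507/70; Q' = 735.5 − 9(2507/70) = 14461/35.
Change in quantity: 14461/35 − 443 = -1044/35.

ΔQ = -1044/35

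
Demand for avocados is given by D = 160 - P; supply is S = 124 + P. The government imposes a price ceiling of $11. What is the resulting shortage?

Equilibrium price would be P* = 18, so the ceiling at 11 binds.
At P = 11: D = 160 − 1(11) = 149, S = 124 + 1(11) = 135.
Shortage = 149 − 135 = 14.

Shortage = 14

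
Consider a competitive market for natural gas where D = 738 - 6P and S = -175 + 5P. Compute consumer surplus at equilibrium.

Equilibrium: 738 - 6P = -175 + 5P gives P* = 83, Q* = 240.
Demand choke price (D = 0): P = 123.
CS = ½(123 − 83)(240) = 4800.

Consumer surplus = 4800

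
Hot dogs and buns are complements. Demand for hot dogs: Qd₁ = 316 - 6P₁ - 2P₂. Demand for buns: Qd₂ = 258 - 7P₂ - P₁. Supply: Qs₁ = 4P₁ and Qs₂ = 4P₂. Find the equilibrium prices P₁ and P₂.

Market 1: 316 - 6P₁ - 2P₂ = 4P₁ → 10P₁ + 2P₂ = 316.
Market 2: 11P₂ + P₁ = 258.
Eliminating P₂: 11×(1) − 2×(2) gives 108P₁ = 2960, so P₁ = 740/27.
Back-substitute into (2): P₂ = (258 − 1×740/27) / 11 = 566/27.

P₁ = 740/27, P₂ = 566/27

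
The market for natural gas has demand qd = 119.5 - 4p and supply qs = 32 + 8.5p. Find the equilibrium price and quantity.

p* = 7, q* = 91.5

Set qd = qs: 119.5 - 4p = 32 + 8.5p.
87.5 = 12.5p, so p* = 7.
q* = 119.5 − 4(7) = 91.5.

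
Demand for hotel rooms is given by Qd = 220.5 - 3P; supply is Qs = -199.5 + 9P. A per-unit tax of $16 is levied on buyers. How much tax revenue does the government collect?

Tax revenue = 1272

Pre-tax equilibrium: P* = 35, Q* = 115.5.
Tax on buyers shifts demand to Qd = 220.5 − 3(P + 16) = 172.5 - 3P.
172.5 - 3P = -199.5 + 9P gives seller price Ps = 31; buyers pay Pb = 31 + 16 = 47.
New quantity: Q = 220.5 − 3(47) = 79.5.
Revenue = 16 × 79.5 = 1272.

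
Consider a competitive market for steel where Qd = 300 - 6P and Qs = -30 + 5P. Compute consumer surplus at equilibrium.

Equilibrium: 300 - 6P = -30 + 5P gives P* = 30, Q* = 120.
Demand choke price (Qd = 0): P = 50.
CS = ½(50 − 30)(120) = 1200.

Consumer surplus = 1200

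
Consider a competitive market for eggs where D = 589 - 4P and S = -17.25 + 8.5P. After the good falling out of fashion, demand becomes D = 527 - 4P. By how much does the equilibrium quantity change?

ΔQ = -42.16

Original equilibrium: P* = 48.5, Q* = 395.
New equilibrium: 527 - 4P = -17.25 + 8.5P, so 544.25 = 12.5P and P' = 43.54; Q' = 527 − 4(43.54) = 352.84.
Change in quantity: 352.84 − 395 = -42.16.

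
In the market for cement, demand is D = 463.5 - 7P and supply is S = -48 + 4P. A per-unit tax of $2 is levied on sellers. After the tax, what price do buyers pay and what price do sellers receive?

Pre-tax equilibrium: P* = 46.5, Q* = 138.
Tax on sellers shifts supply to S = -48 + 4(P − 2) = -56 + 4P.
463.5 - 7P = -56 + 4P gives buyer price Pb = 1039/22; sellers receive Ps = 1039/22 − 2 = 995/22.
New quantity: Q = 463.5 − 7(1039/22) = 1462/11.

Buyers pay 1039/22, sellers receive 995/22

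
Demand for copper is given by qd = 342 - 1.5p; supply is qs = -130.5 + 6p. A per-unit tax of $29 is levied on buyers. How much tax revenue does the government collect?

Pre-tax equilibrium: p* = 63, q* = 247.5.
Tax on buyers shifts demand to qd = 342 − 1.5(p + 29) = 298.5 - 1.5p.
298.5 - 1.5p = -130.5 + 6p gives seller price ps = 57.2; buyers pay pb = 57.2 + 29 = 86.2.
New quantity: q = 342 − 1.5(86.2) = 212.7.
Revenue = 29 × 212.7 = 6168.3.

Tax revenue = 6168.3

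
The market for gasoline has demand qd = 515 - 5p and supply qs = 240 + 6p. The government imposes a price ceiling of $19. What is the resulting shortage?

Shortage = 66

Equilibrium price would be p* = 25, so the ceiling at 19 binds.
At p = 19: qd = 515 − 5(19) = 420, qs = 240 + 6(19) = 354.
Shortage = 420 − 354 = 66.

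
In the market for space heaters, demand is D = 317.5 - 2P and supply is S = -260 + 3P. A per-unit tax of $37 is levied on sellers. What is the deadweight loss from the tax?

Deadweight loss = 821.4

Pre-tax equilibrium: P* = 115.5, Q* = 86.5.
Tax on sellers shifts supply to S = -260 + 3(P − 37) = -371 + 3P.
317.5 - 2P = -371 + 3P gives buyer price Pb = 137.7; sellers receive Ps = 137.7 − 37 = 100.7.
New quantity: Q = 317.5 − 2(137.7) = 42.1.
DWL = ½ × 37 × (86.5 − 42.1) = 821.4.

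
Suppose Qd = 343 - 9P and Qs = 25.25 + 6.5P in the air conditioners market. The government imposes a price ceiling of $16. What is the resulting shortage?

Equilibrium price would be P* = 20.5, so the ceiling at 16 binds.
At P = 16: Qd = 343 − 9(16) = 199, Qs = 25.25 + 6.5(16) = 129.25.
Shortage = 199 − 129.25 = 69.75.

Shortage = 69.75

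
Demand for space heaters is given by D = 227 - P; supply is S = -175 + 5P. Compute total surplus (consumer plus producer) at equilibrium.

Equilibrium: 227 - P = -175 + 5P gives P* = 67, Q* = 160.
Demand choke price: P = 227; supply starts at P = 35.
CS = ½(227 − 67)(160) = 12800; PS = ½(67 − 35)(160) = 2560.

Total surplus = 15360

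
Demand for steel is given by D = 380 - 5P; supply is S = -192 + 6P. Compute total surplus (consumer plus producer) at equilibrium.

Total surplus = 2640

Equilibrium: 380 - 5P = -192 + 6P gives P* = 52, Q* = 120.
Demand choke price: P = 76; supply starts at P = 32.
CS = ½(76 − 52)(120) = 1440; PS = ½(52 − 32)(120) = 1200.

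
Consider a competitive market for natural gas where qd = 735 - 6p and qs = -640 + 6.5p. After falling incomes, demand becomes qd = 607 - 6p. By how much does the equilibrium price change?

Δp = -10.24

Original equilibrium: p* = 110, q* = 75.
New equilibrium: 607 - 6p = -640 + 6.5p, so 1247 = 12.5p and p' = 99.76; q' = 607 − 6(99.76) = 8.44.
Change in price: 99.76 − 110 = -10.24.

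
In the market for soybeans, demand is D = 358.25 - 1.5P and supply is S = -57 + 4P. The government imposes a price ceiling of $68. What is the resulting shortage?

Shortage = 41.25

Equilibrium price would be P* = 75.5, so the ceiling at 68 binds.
At P = 68: D = 358.25 − 1.5(68) = 256.25, S = -57 + 4(68) = 215.
Shortage = 256.25 − 215 = 41.25.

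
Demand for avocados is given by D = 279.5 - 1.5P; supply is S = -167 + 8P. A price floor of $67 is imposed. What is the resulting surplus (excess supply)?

Surplus = 190

Equilibrium price would be P* = 47, so the floor at 67 binds.
At P = 67: D = 179, S = 369.
Surplus = 369 − 179 = 190.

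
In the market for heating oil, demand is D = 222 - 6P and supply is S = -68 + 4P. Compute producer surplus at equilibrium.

Equilibrium: 222 - 6P = -68 + 4P gives P* = 29, Q* = 48.
Supply starts at P = 17 (where S = 0).
PS = ½(29 − 17)(48) = 288.

Producer surplus = 288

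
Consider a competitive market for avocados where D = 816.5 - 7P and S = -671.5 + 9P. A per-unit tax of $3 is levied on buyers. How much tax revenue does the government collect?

Pre-tax equilibrium: P* = 93, Q* = 165.5.
Tax on buyers shifts demand to D = 816.5 − 7(P + 3) = 795.5 - 7P.
795.5 - 7P = -671.5 + 9P gives seller price Ps = 91.6875; buyers pay Pb = 91.6875 + 3 = 94.6875.
New quantity: Q = 816.5 − 7(94.6875) = 153.6875.
Revenue = 3 × 153.6875 = 461.0625.

Tax revenue = 461.0625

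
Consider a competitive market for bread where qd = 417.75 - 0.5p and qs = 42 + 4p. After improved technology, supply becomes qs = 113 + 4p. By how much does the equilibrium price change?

Δp = -142/9

Original equilibrium: p* = 83.5, q* = 376.
New equilibrium: 417.75 - 0.5p = 113 + 4p, so 304.75 = 4.5p and p' = 1219/18; q' = 417.75 − 0.5(1219/18) = 3455/9.
Change in price: 1219/18 − 83.5 = -142/9.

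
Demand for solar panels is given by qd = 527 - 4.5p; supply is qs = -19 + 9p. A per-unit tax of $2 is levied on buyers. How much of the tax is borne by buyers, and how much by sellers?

Pre-tax equilibrium: p* = 364/9, q* = 345.
Tax on buyers shifts demand to qd = 527 − 4.5(p + 2) = 518 - 4.5p.
518 - 4.5p = -19 + 9p gives seller price ps = 358/9; buyers pay pb = 358/9 + 2 = 376/9.
New quantity: q = 527 − 4.5(376/9) = 339.
Buyer burden = 376/9 − 364/9 = 4/3; seller burden = 364/9 − 358/9 = 2/3.

Buyers bear 4/3, sellers bear 2/3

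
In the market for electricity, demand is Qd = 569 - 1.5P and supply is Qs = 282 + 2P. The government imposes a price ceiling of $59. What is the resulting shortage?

Shortage = 80.5

Equilibrium price would be P* = 82, so the ceiling at 59 binds.
At P = 59: Qd = 569 − 1.5(59) = 480.5, Qs = 282 + 2(59) = 400.
Shortage = 480.5 − 400 = 80.5.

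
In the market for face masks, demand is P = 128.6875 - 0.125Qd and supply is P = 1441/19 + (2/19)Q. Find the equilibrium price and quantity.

P* = 100, Q* = 229.5

Set the two price expressions equal: 128.6875 - 0.125Q = 1441/19 + (2/19)Q.
16065/304 = (35/152)Q, so Q* = 229.5.
P* = 128.6875 − (0.125)(229.5) = 100.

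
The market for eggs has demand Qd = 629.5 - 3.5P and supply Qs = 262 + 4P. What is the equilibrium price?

P* = 49

Set Qd = Qs: 629.5 - 3.5P = 262 + 4P.
367.5 = 7.5P, so P* = 49.
Q* = 629.5 − 3.5(49) = 458.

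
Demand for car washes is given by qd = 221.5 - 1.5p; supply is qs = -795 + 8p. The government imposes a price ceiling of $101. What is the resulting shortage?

Equilibrium price would be p* = 107, so the ceiling at 101 binds.
At p = 101: qd = 221.5 − 1.5(101) = 70, qs = -795 + 8(101) = 13.
Shortage = 70 − 13 = 57.

Shortage = 57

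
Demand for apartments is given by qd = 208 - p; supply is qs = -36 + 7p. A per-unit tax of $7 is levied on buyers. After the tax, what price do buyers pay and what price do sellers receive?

Pre-tax equilibrium: p* = 30.5, q* = 177.5.
Tax on buyers shifts demand to qd = 208 − 1(p + 7) = 201 - p.
201 - p = -36 + 7p gives seller price ps = 29.625; buyers pay pb = 29.625 + 7 = 36.625.
New quantity: q = 208 − 1(36.625) = 171.375.

Buyers pay $36.625, sellers receive $29.625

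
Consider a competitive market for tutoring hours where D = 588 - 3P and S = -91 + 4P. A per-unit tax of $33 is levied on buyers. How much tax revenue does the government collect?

Pre-tax equilibrium: P* = 97, Q* = 297.
Tax on buyers shifts demand to D = 588 − 3(P + 33) = 489 - 3P.
489 - 3P = -91 + 4P gives seller price Ps = 580/7; buyers pay Pb = 580/7 + 33 = 811/7.
New quantity: Q = 588 − 3(811/7) = 1683/7.
Revenue = 33 × 1683/7 = 55539/7.

Tax revenue = 55539/7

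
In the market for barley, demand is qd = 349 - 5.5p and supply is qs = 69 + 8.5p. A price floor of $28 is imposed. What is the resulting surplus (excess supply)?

Surplus = 112

Equilibrium price would be p* = 20, so the floor at 28 binds.
At p = 28: qd = 195, qs = 307.
Surplus = 307 − 195 = 112.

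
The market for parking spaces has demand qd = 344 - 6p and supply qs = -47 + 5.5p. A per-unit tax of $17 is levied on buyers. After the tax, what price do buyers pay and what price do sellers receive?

Pre-tax equilibrium: p* = 34, q* = 140.
Tax on buyers shifts demand to qd = 344 − 6(p + 17) = 242 - 6p.
242 - 6p = -47 + 5.5p gives seller price ps = 578/23; buyers pay pb = 578/23 + 17 = 969/23.
New quantity: q = 344 − 6(969/23) = 2098/23.

Buyers pay 969/23, sellers receive 578/23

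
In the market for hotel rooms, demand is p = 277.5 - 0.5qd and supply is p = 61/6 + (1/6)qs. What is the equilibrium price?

Set the two price expressions equal: 277.5 - 0.5q = 61/6 + (1/6)q.
802/3 = (2/3)q, so q* = 401.
p* = 277.5 − (0.5)(401) = 77.

p* = 77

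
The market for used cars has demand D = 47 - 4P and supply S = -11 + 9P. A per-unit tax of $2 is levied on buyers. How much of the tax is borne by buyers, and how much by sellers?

Pre-tax equilibrium: P* = 58/13, Q* = 379/13.
Tax on buyers shifts demand to D = 47 − 4(P + 2) = 39 - 4P.
39 - 4P = -11 + 9P gives seller price Ps = 50/13; buyers pay Pb = 50/13 + 2 = 76/13.
New quantity: Q = 47 − 4(76/13) = 307/13.
Buyer burden = 76/13 − 58/13 = 18/13; seller burden = 58/13 − 50/13 = 8/13.

Buyers bear 18/13, sellers bear 8/13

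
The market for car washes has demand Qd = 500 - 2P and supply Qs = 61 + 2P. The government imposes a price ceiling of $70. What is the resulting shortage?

Shortage = 159

Equilibrium price would be P* = 109.75, so the ceiling at 70 binds.
At P = 70: Qd = 500 − 2(70) = 360, Qs = 61 + 2(70) = 201.
Shortage = 360 − 201 = 159.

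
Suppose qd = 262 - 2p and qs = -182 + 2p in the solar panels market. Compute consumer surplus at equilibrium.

Consumer surplus = 400

Equilibrium: 262 - 2p = -182 + 2p gives p* = 111, q* = 40.
Demand choke price (qd = 0): p = 131.
CS = ½(131 − 111)(40) = 400.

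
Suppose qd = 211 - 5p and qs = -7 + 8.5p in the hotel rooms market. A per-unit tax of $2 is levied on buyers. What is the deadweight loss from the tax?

Pre-tax equilibrium: p* = 436/27, q* = 3517/27.
Tax on buyers shifts demand to qd = 211 − 5(p + 2) = 201 - 5p.
201 - 5p = -7 + 8.5p gives seller price ps = 416/27; buyers pay pb = 416/27 + 2 = 470/27.
New quantity: q = 211 − 5(470/27) = 3347/27.
DWL = ½ × 2 × (3517/27 − 3347/27) = 170/27.

Deadweight loss = 170/27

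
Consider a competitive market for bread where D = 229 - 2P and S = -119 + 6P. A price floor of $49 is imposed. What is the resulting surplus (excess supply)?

Surplus = 44

Equilibrium price would be P* = 43.5, so the floor at 49 binds.
At P = 49: D = 131, S = 175.
Surplus = 175 − 131 = 44.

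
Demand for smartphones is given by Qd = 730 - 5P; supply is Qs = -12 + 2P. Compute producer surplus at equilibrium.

Producer surplus = 10000

Equilibrium: 730 - 5P = -12 + 2P gives P* = 106, Q* = 200.
Supply starts at P = 6 (where Qs = 0).
PS = ½(106 − 6)(200) = 10000.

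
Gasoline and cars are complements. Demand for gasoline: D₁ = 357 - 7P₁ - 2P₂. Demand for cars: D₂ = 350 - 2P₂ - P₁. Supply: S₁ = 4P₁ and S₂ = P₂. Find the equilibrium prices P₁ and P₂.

P₁ = 371/31, P₂ = 3493/31

Market 1: 357 - 7P₁ - 2P₂ = 4P₁ → 11P₁ + 2P₂ = 357.
Market 2: 3P₂ + P₁ = 350.
Eliminating P₂: 3×(1) − 2×(2) gives 31P₁ = 371, so P₁ = 371/31.
Back-substitute into (2): P₂ = (350 − 1×371/31) / 3 = 3493/31.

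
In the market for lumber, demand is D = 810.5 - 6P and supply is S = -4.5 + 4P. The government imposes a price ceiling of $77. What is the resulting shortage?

Equilibrium price would be P* = 81.5, so the ceiling at 77 binds.
At P = 77: D = 810.5 − 6(77) = 348.5, S = -4.5 + 4(77) = 303.5.
Shortage = 348.5 − 303.5 = 45.

Shortage = 45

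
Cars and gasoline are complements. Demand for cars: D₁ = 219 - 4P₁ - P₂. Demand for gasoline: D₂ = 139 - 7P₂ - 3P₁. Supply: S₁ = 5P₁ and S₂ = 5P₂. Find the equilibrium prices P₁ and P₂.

P₁ = 2489/105, P₂ = 198/35

Market 1: 219 - 4P₁ - P₂ = 5P₁ → 9P₁ + P₂ = 219.
Market 2: 12P₂ + 3P₁ = 139.
Eliminating P₂: 12×(1) − 1×(2) gives 105P₁ = 2489, so P₁ = 2489/105.
Back-substitute into (2): P₂ = (139 − 3×2489/105) / 12 = 198/35.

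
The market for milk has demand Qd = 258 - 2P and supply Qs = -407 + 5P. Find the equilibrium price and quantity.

Set Qd = Qs: 258 - 2P = -407 + 5P.
665 = 7P, so P* = 95.
Q* = 258 − 2(95) = 68.

P* = 95, Q* = 68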